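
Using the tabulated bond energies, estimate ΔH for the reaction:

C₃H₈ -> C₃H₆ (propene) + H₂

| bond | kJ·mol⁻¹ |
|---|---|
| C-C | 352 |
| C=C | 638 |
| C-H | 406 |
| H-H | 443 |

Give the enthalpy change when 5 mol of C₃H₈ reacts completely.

Bonds broken (reactants):
  C-C: 2 × 352 = 704
  C-H: 8 × 406 = 3248
  Σ(broken) = 3952 kJ
Bonds formed (products):
  C-C: 1 × 352 = 352
  C-H: 6 × 406 = 2436
  C=C: 1 × 638 = 638
  H-H: 1 × 443 = 443
  Σ(formed) = 3869 kJ
ΔH = Σ(broken) − Σ(formed) = 3952 − 3869 = +83 kJ
For 5× the reaction as written: 5 × (+83) = +415 kJ

ΔH = +415 kJ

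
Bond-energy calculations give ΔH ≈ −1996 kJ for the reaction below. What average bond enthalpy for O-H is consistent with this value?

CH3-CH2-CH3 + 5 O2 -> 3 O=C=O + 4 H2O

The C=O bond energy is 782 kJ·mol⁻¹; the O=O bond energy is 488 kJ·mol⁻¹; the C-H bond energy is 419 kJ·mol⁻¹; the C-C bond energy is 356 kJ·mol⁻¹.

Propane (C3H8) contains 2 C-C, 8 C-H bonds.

Let D be the O-H bond energy.
Σ(broken) = 2×356 + 8×419 + 5×488 = 6504
Σ(formed) = 6×782 + 8×D = 4692 + 8D
ΔH = Σ(broken) − Σ(formed) = (6504) − (4692 + 8D) = +1812 − 8D
Setting this equal to −1996 kJ gives 8D = 3808, so D = 476 kJ/mol.

D(O-H) ≈ 476 kJ/mol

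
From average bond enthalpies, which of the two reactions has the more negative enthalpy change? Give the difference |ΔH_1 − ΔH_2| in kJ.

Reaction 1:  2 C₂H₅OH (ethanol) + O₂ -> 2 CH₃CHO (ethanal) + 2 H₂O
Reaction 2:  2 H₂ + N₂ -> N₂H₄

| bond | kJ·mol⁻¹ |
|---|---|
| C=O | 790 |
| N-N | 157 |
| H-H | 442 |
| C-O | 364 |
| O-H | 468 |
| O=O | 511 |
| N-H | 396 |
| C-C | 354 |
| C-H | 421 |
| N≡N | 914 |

Reaction 1, by 492 kJ

Reaction 1:
  Bonds broken (reactants):
    C-C: 2 × 354 = 708
    C-H: 10 × 421 = 4210
    C-O: 2 × 364 = 728
    O-H: 2 × 468 = 936
    O=O: 1 × 511 = 511
    Σ(broken) = 7093 kJ
  Bonds formed (products):
    C-C: 2 × 354 = 708
    C-H: 8 × 421 = 3368
    C=O: 2 × 790 = 1580
    O-H: 4 × 468 = 1872
    Σ(formed) = 7528 kJ
  ΔH_1 = 7093 − 7528 = −435 kJ
Reaction 2:
  Bonds broken (reactants):
    H-H: 2 × 442 = 884
    N≡N: 1 × 914 = 914
    Σ(broken) = 1798 kJ
  Bonds formed (products):
    N-H: 4 × 396 = 1584
    N-N: 1 × 157 = 157
    Σ(formed) = 1741 kJ
  ΔH_2 = 1798 − 1741 = +57 kJ
ΔH_1 − ΔH_2 = −492 kJ, so reaction 1 has the more negative ΔH; |ΔH_1 − ΔH_2| = 492 kJ.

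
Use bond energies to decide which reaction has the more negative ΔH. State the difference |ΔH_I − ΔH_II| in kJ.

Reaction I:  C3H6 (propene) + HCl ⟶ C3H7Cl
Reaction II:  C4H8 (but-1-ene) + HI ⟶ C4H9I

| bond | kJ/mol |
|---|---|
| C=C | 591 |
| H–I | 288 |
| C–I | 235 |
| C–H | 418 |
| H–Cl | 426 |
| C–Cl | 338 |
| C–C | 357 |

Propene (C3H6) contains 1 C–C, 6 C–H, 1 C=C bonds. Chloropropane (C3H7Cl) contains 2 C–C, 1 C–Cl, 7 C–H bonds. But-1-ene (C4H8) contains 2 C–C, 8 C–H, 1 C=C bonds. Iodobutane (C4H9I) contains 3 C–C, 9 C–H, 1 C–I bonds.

Reaction II, by 35 kJ

Reaction I:
  Bonds broken (reactants):
    C–C: 1 × 357 = 357
    C–H: 6 × 418 = 2508
    C=C: 1 × 591 = 591
    H–Cl: 1 × 426 = 426
    Σ(broken) = 3882 kJ
  Bonds formed (products):
    C–C: 2 × 357 = 714
    C–Cl: 1 × 338 = 338
    C–H: 7 × 418 = 2926
    Σ(formed) = 3978 kJ
  ΔH_I = 3882 − 3978 = −96 kJ
Reaction II:
  Bonds broken (reactants):
    C–C: 2 × 357 = 714
    C–H: 8 × 418 = 3344
    C=C: 1 × 591 = 591
    H–I: 1 × 288 = 288
    Σ(broken) = 4937 kJ
  Bonds formed (products):
    C–C: 3 × 357 = 1071
    C–H: 9 × 418 = 3762
    C–I: 1 × 235 = 235
    Σ(formed) = 5068 kJ
  ΔH_II = 4937 − 5068 = −131 kJ
ΔH_I − ΔH_II = +35 kJ, so reaction II has the more negative ΔH; |ΔH_I − ΔH_II| = 35 kJ.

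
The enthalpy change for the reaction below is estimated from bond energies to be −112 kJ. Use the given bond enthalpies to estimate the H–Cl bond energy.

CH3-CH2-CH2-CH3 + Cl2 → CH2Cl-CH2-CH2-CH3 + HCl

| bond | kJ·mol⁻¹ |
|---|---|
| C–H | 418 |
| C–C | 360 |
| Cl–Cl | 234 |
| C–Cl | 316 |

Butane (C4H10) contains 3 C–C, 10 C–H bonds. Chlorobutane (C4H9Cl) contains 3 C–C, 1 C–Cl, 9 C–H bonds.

D(H–Cl) ≈ 448 kJ/mol

Let D be the H–Cl bond energy.
Σ(broken) = 3×360 + 10×418 + 1×234 = 5494
Σ(formed) = 3×360 + 1×316 + 9×418 + 1×D = 5158 + D
ΔH = Σ(broken) − Σ(formed) = (5494) − (5158 + D) = +336 − D
Setting this equal to −112 kJ gives D = 448 kJ/mol.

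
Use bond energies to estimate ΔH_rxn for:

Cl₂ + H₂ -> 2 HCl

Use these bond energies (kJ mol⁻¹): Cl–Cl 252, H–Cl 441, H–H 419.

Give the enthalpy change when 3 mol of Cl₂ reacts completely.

Bonds broken (reactants):
  Cl–Cl: 1 × 252 = 252
  H–H: 1 × 419 = 419
  Σ(broken) = 671 kJ
Bonds formed (products):
  H–Cl: 2 × 441 = 882
  Σ(formed) = 882 kJ
ΔH = Σ(broken) − Σ(formed) = 671 − 882 = −211 kJ
For 3× the reaction as written: 3 × (−211) = −633 kJ

ΔH = −633 kJ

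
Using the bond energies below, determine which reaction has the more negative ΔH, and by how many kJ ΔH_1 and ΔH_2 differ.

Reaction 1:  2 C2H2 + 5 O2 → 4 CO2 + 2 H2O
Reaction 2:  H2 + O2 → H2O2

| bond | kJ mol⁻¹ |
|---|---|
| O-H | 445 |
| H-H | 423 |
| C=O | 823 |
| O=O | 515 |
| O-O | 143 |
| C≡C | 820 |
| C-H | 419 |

Reaction 1, by 2378 kJ

Reaction 1:
  Bonds broken (reactants):
    C≡C: 2 × 820 = 1640
    C-H: 4 × 419 = 1676
    O=O: 5 × 515 = 2575
    Σ(broken) = 5891 kJ
  Bonds formed (products):
    C=O: 8 × 823 = 6584
    O-H: 4 × 445 = 1780
    Σ(formed) = 8364 kJ
  ΔH_1 = 5891 − 8364 = −2473 kJ
Reaction 2:
  Bonds broken (reactants):
    H-H: 1 × 423 = 423
    O=O: 1 × 515 = 515
    Σ(broken) = 938 kJ
  Bonds formed (products):
    O-H: 2 × 445 = 890
    O-O: 1 × 143 = 143
    Σ(formed) = 1033 kJ
  ΔH_2 = 938 − 1033 = −95 kJ
ΔH_1 − ΔH_2 = −2378 kJ, so reaction 1 has the more negative ΔH; |ΔH_1 − ΔH_2| = 2378 kJ.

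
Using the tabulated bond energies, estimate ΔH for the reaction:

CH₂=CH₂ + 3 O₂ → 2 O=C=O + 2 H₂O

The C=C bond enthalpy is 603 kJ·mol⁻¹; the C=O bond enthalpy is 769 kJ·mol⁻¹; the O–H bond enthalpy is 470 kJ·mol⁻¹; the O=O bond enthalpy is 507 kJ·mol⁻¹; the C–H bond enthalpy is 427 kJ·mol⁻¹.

ΔH ≈ −1124 kJ

Bonds broken (reactants):
  C–H: 4 × 427 = 1708
  C=C: 1 × 603 = 603
  O=O: 3 × 507 = 1521
  Σ(broken) = 3832 kJ
Bonds formed (products):
  C=O: 4 × 769 = 3076
  O–H: 4 × 470 = 1880
  Σ(formed) = 4956 kJ
ΔH = Σ(broken) − Σ(formed) = 3832 − 4956 = −1124 kJ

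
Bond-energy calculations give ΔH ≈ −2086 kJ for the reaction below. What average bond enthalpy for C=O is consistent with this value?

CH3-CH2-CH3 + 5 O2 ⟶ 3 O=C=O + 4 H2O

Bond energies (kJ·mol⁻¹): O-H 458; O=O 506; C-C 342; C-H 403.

D(C=O) ≈ 810 kJ/mol

Let D be the C=O bond energy.
Σ(broken) = 2×342 + 8×403 + 5×506 = 6438
Σ(formed) = 6×D + 8×458 = 3664 + 6D
ΔH = Σ(broken) − Σ(formed) = (6438) − (3664 + 6D) = +2774 − 6D
Setting this equal to −2086 kJ gives 6D = 4860, so D = 810 kJ/mol.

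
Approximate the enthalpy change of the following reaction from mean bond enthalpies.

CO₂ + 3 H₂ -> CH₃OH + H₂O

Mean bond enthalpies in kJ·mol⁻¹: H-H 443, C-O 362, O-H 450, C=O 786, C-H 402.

Bonds broken (reactants):
  C=O: 2 × 786 = 1572
  H-H: 3 × 443 = 1329
  Σ(broken) = 2901 kJ
Bonds formed (products):
  C-H: 3 × 402 = 1206
  C-O: 1 × 362 = 362
  O-H: 3 × 450 = 1350
  Σ(formed) = 2918 kJ
ΔH = Σ(broken) − Σ(formed) = 2901 − 2918 = −17 kJ

ΔH ≈ −17 kJ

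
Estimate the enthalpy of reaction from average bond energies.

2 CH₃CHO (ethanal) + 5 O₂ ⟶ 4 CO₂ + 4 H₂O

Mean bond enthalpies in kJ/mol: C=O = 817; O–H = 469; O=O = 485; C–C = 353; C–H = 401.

Bonds broken (reactants):
  C–C: 2 × 353 = 706
  C–H: 8 × 401 = 3208
  C=O: 2 × 817 = 1634
  O=O: 5 × 485 = 2425
  Σ(broken) = 7973 kJ
Bonds formed (products):
  C=O: 8 × 817 = 6536
  O–H: 8 × 469 = 3752
  Σ(formed) = 10288 kJ
ΔH = Σ(broken) − Σ(formed) = 7973 − 10288 = −2315 kJ

ΔH ≈ −2315 kJ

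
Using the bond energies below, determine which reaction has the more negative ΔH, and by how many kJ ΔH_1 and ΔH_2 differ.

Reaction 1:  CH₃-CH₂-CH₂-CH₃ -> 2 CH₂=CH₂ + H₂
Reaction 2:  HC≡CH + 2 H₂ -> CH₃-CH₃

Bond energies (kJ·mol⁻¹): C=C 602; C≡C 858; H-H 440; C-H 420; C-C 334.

Reaction 1:
  Bonds broken (reactants):
    C-C: 3 × 334 = 1002
    C-H: 10 × 420 = 4200
    Σ(broken) = 5202 kJ
  Bonds formed (products):
    C-H: 8 × 420 = 3360
    C=C: 2 × 602 = 1204
    H-H: 1 × 440 = 440
    Σ(formed) = 5004 kJ
  ΔH_1 = 5202 − 5004 = +198 kJ
Reaction 2:
  Bonds broken (reactants):
    C≡C: 1 × 858 = 858
    C-H: 2 × 420 = 840
    H-H: 2 × 440 = 880
    Σ(broken) = 2578 kJ
  Bonds formed (products):
    C-C: 1 × 334 = 334
    C-H: 6 × 420 = 2520
    Σ(formed) = 2854 kJ
  ΔH_2 = 2578 − 2854 = −276 kJ
ΔH_1 − ΔH_2 = +474 kJ, so reaction 2 has the more negative ΔH; |ΔH_1 − ΔH_2| = 474 kJ.

Reaction 2, by 474 kJ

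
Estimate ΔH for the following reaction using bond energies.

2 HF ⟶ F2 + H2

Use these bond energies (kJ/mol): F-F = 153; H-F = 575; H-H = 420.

Bonds broken (reactants):
  H-F: 2 × 575 = 1150
  Σ(broken) = 1150 kJ
Bonds formed (products):
  F-F: 1 × 153 = 153
  H-H: 1 × 420 = 420
  Σ(formed) = 573 kJ
ΔH = Σ(broken) − Σ(formed) = 1150 − 573 = +577 kJ

ΔH ≈ +577 kJ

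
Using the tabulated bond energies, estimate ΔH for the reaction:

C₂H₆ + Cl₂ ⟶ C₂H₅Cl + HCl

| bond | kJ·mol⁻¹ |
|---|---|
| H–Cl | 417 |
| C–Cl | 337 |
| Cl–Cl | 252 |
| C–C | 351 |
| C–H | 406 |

ΔH ≈ −96 kJ

Bonds broken (reactants):
  C–C: 1 × 351 = 351
  C–H: 6 × 406 = 2436
  Cl–Cl: 1 × 252 = 252
  Σ(broken) = 3039 kJ
Bonds formed (products):
  C–C: 1 × 351 = 351
  C–Cl: 1 × 337 = 337
  C–H: 5 × 406 = 2030
  H–Cl: 1 × 417 = 417
  Σ(formed) = 3135 kJ
ΔH = Σ(broken) − Σ(formed) = 3039 − 3135 = −96 kJ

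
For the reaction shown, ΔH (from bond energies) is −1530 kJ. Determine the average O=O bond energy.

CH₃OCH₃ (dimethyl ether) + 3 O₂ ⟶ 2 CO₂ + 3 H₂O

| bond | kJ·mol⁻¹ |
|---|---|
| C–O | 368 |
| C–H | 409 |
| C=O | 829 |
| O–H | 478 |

Let D be the O=O bond energy.
Σ(broken) = 6×409 + 2×368 + 3×D = 3190 + 3D
Σ(formed) = 4×829 + 6×478 = 6184
ΔH = Σ(broken) − Σ(formed) = (3190 + 3D) − (6184) = −2994 + 3D
Setting this equal to −1530 kJ gives 3D = 1464, so D = 488 kJ/mol.

D(O=O) ≈ 488 kJ/mol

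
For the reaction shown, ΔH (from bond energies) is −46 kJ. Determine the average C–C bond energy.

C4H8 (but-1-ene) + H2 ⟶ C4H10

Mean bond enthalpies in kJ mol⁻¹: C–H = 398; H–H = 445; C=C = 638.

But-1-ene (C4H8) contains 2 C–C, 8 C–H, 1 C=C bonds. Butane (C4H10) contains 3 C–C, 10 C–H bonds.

D(C–C) ≈ 333 kJ/mol

Let D be the C–C bond energy.
Σ(broken) = 2×D + 8×398 + 1×638 + 1×445 = 4267 + 2D
Σ(formed) = 3×D + 10×398 = 3980 + 3D
ΔH = Σ(broken) − Σ(formed) = (4267 + 2D) − (3980 + 3D) = +287 − D
Setting this equal to −46 kJ gives D = 333 kJ/mol.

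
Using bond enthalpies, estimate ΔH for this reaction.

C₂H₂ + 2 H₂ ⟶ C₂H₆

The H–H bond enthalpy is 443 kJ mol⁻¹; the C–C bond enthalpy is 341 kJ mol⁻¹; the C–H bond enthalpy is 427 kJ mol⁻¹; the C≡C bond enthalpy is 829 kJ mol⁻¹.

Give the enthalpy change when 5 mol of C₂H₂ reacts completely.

ΔH = −1670 kJ

Bonds broken (reactants):
  C≡C: 1 × 829 = 829
  C–H: 2 × 427 = 854
  H–H: 2 × 443 = 886
  Σ(broken) = 2569 kJ
Bonds formed (products):
  C–C: 1 × 341 = 341
  C–H: 6 × 427 = 2562
  Σ(formed) = 2903 kJ
ΔH = Σ(broken) − Σ(formed) = 2569 − 2903 = −334 kJ
For 5× the reaction as written: 5 × (−334) = −1670 kJ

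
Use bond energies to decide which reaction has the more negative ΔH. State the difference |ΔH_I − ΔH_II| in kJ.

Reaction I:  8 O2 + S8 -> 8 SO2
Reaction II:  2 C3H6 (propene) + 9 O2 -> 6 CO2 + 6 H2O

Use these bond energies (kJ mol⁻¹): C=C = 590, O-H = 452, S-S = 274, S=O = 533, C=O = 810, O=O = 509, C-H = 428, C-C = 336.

Reaction II, by 1311 kJ

Reaction I:
  Bonds broken (reactants):
    O=O: 8 × 509 = 4072
    S-S: 8 × 274 = 2192
    Σ(broken) = 6264 kJ
  Bonds formed (products):
    S=O: 16 × 533 = 8528
    Σ(formed) = 8528 kJ
  ΔH_I = 6264 − 8528 = −2264 kJ
Reaction II:
  Bonds broken (reactants):
    C-C: 2 × 336 = 672
    C-H: 12 × 428 = 5136
    C=C: 2 × 590 = 1180
    O=O: 9 × 509 = 4581
    Σ(broken) = 11569 kJ
  Bonds formed (products):
    C=O: 12 × 810 = 9720
    O-H: 12 × 452 = 5424
    Σ(formed) = 15144 kJ
  ΔH_II = 11569 − 15144 = −3575 kJ
ΔH_I − ΔH_II = +1311 kJ, so reaction II has the more negative ΔH; |ΔH_I − ΔH_II| = 1311 kJ.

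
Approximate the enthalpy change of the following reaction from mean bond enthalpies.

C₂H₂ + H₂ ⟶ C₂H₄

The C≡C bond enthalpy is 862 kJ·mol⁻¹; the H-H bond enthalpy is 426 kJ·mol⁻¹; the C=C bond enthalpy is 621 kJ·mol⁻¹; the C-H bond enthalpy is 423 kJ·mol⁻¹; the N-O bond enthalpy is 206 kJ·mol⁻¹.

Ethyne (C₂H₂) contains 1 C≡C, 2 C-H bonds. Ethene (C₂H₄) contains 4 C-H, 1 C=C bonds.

ΔH ≈ −179 kJ

Bonds broken (reactants):
  C≡C: 1 × 862 = 862
  C-H: 2 × 423 = 846
  H-H: 1 × 426 = 426
  Σ(broken) = 2134 kJ
Bonds formed (products):
  C-H: 4 × 423 = 1692
  C=C: 1 × 621 = 621
  Σ(formed) = 2313 kJ
ΔH = Σ(broken) − Σ(formed) = 2134 − 2313 = −179 kJ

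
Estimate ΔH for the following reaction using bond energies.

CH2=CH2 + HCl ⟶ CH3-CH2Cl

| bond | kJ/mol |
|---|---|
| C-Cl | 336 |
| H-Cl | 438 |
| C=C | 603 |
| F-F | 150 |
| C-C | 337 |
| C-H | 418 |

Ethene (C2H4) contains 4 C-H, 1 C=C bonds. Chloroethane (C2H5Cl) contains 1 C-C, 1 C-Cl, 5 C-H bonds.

ΔH ≈ −50 kJ

Bonds broken (reactants):
  C-H: 4 × 418 = 1672
  C=C: 1 × 603 = 603
  H-Cl: 1 × 438 = 438
  Σ(broken) = 2713 kJ
Bonds formed (products):
  C-C: 1 × 337 = 337
  C-Cl: 1 × 336 = 336
  C-H: 5 × 418 = 2090
  Σ(formed) = 2763 kJ
ΔH = Σ(broken) − Σ(formed) = 2713 − 2763 = −50 kJ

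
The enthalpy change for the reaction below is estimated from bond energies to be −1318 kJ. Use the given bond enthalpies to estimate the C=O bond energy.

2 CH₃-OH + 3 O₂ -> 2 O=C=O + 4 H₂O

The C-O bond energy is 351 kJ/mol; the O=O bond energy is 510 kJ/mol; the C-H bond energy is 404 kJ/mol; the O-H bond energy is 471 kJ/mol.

D(C=O) ≈ 787 kJ/mol

Let D be the C=O bond energy.
Σ(broken) = 6×404 + 2×351 + 2×471 + 3×510 = 5598
Σ(formed) = 4×D + 8×471 = 3768 + 4D
ΔH = Σ(broken) − Σ(formed) = (5598) − (3768 + 4D) = +1830 − 4D
Setting this equal to −1318 kJ gives 4D = 3148, so D = 787 kJ/mol.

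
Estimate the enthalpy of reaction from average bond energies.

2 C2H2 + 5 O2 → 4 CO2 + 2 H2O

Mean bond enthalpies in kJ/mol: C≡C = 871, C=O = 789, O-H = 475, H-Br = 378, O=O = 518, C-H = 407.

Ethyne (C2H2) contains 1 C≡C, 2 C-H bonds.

Bonds broken (reactants):
  C≡C: 2 × 871 = 1742
  C-H: 4 × 407 = 1628
  O=O: 5 × 518 = 2590
  Σ(broken) = 5960 kJ
Bonds formed (products):
  C=O: 8 × 789 = 6312
  O-H: 4 × 475 = 1900
  Σ(formed) = 8212 kJ
ΔH = Σ(broken) − Σ(formed) = 5960 − 8212 = −2252 kJ

ΔH ≈ −2252 kJ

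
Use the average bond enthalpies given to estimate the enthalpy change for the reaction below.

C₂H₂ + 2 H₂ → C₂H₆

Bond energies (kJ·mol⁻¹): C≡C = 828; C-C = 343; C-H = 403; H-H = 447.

ΔH ≈ −233 kJ

Bonds broken (reactants):
  C≡C: 1 × 828 = 828
  C-H: 2 × 403 = 806
  H-H: 2 × 447 = 894
  Σ(broken) = 2528 kJ
Bonds formed (products):
  C-C: 1 × 343 = 343
  C-H: 6 × 403 = 2418
  Σ(formed) = 2761 kJ
ΔH = Σ(broken) − Σ(formed) = 2528 − 2761 = −233 kJ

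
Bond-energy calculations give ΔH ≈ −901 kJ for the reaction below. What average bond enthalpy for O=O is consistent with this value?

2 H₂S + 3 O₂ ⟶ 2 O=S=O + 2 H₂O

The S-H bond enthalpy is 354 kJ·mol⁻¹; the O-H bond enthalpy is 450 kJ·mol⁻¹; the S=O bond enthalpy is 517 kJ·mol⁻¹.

Let D be the O=O bond energy.
Σ(broken) = 3×D + 4×354 = 1416 + 3D
Σ(formed) = 4×450 + 4×517 = 3868
ΔH = Σ(broken) − Σ(formed) = (1416 + 3D) − (3868) = −2452 + 3D
Setting this equal to −901 kJ gives 3D = 1551, so D = 517 kJ/mol.

D(O=O) ≈ 517 kJ/mol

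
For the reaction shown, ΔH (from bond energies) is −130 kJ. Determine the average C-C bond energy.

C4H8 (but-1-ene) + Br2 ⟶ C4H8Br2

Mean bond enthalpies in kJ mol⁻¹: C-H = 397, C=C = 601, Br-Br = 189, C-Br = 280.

D(C-C) ≈ 360 kJ/mol

Let D be the C-C bond energy.
Σ(broken) = 1×189 + 2×D + 8×397 + 1×601 = 3966 + 2D
Σ(formed) = 2×280 + 3×D + 8×397 = 3736 + 3D
ΔH = Σ(broken) − Σ(formed) = (3966 + 2D) − (3736 + 3D) = +230 − D
Setting this equal to −130 kJ gives D = 360 kJ/mol.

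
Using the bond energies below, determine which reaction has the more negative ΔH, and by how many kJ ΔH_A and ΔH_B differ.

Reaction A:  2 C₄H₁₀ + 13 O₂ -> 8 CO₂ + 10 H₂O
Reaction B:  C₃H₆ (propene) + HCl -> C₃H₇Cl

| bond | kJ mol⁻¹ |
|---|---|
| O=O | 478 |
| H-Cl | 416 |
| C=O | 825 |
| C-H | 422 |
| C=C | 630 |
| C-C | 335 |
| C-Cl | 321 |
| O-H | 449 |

Reaction A:
  Bonds broken (reactants):
    C-C: 6 × 335 = 2010
    C-H: 20 × 422 = 8440
    O=O: 13 × 478 = 6214
    Σ(broken) = 16664 kJ
  Bonds formed (products):
    C=O: 16 × 825 = 13200
    O-H: 20 × 449 = 8980
    Σ(formed) = 22180 kJ
  ΔH_A = 16664 − 22180 = −5516 kJ
Reaction B:
  Bonds broken (reactants):
    C-C: 1 × 335 = 335
    C-H: 6 × 422 = 2532
    C=C: 1 × 630 = 630
    H-Cl: 1 × 416 = 416
    Σ(broken) = 3913 kJ
  Bonds formed (products):
    C-C: 2 × 335 = 670
    C-Cl: 1 × 321 = 321
    C-H: 7 × 422 = 2954
    Σ(formed) = 3945 kJ
  ΔH_B = 3913 − 3945 = −32 kJ
ΔH_A − ΔH_B = −5484 kJ, so reaction A has the more negative ΔH; |ΔH_A − ΔH_B| = 5484 kJ.

Reaction A, by 5484 kJ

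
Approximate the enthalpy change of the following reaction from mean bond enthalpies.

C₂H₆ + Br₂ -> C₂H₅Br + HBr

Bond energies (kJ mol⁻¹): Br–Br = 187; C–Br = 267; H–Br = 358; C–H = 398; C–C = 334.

Bonds broken (reactants):
  Br–Br: 1 × 187 = 187
  C–C: 1 × 334 = 334
  C–H: 6 × 398 = 2388
  Σ(broken) = 2909 kJ
Bonds formed (products):
  C–Br: 1 × 267 = 267
  C–C: 1 × 334 = 334
  C–H: 5 × 398 = 1990
  H–Br: 1 × 358 = 358
  Σ(formed) = 2949 kJ
ΔH = Σ(broken) − Σ(formed) = 2909 − 2949 = −40 kJ

ΔH ≈ −40 kJ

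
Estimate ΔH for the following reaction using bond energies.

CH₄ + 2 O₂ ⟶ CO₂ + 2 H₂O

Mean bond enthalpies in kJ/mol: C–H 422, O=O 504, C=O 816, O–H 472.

Bonds broken (reactants):
  C–H: 4 × 422 = 1688
  O=O: 2 × 504 = 1008
  Σ(broken) = 2696 kJ
Bonds formed (products):
  C=O: 2 × 816 = 1632
  O–H: 4 × 472 = 1888
  Σ(formed) = 3520 kJ
ΔH = Σ(broken) − Σ(formed) = 2696 − 3520 = −824 kJ

ΔH ≈ −824 kJ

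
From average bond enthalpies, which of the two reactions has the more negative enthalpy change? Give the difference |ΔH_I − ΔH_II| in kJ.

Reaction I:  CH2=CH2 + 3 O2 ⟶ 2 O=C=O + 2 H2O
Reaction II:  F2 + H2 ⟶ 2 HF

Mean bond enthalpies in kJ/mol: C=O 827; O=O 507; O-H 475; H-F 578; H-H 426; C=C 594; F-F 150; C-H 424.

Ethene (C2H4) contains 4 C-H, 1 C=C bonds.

Reaction I:
  Bonds broken (reactants):
    C-H: 4 × 424 = 1696
    C=C: 1 × 594 = 594
    O=O: 3 × 507 = 1521
    Σ(broken) = 3811 kJ
  Bonds formed (products):
    C=O: 4 × 827 = 3308
    O-H: 4 × 475 = 1900
    Σ(formed) = 5208 kJ
  ΔH_I = 3811 − 5208 = −1397 kJ
Reaction II:
  Bonds broken (reactants):
    F-F: 1 × 150 = 150
    H-H: 1 × 426 = 426
    Σ(broken) = 576 kJ
  Bonds formed (products):
    H-F: 2 × 578 = 1156
    Σ(formed) = 1156 kJ
  ΔH_II = 576 − 1156 = −580 kJ
ΔH_I − ΔH_II = −817 kJ, so reaction I has the more negative ΔH; |ΔH_I − ΔH_II| = 817 kJ.

Reaction I, by 817 kJ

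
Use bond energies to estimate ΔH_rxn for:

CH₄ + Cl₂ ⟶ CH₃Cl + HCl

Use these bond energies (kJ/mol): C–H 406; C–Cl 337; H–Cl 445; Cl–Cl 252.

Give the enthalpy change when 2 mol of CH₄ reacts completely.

Bonds broken (reactants):
  C–H: 4 × 406 = 1624
  Cl–Cl: 1 × 252 = 252
  Σ(broken) = 1876 kJ
Bonds formed (products):
  C–Cl: 1 × 337 = 337
  C–H: 3 × 406 = 1218
  H–Cl: 1 × 445 = 445
  Σ(formed) = 2000 kJ
ΔH = Σ(broken) − Σ(formed) = 1876 − 2000 = −124 kJ
For 2× the reaction as written: 2 × (−124) = −248 kJ

ΔH = −248 kJ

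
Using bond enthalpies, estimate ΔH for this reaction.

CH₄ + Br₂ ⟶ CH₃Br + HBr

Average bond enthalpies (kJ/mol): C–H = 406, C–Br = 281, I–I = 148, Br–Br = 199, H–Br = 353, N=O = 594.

Bonds broken (reactants):
  Br–Br: 1 × 199 = 199
  C–H: 4 × 406 = 1624
  Σ(broken) = 1823 kJ
Bonds formed (products):
  C–Br: 1 × 281 = 281
  C–H: 3 × 406 = 1218
  H–Br: 1 × 353 = 353
  Σ(formed) = 1852 kJ
ΔH = Σ(broken) − Σ(formed) = 1823 − 1852 = −29 kJ

ΔH ≈ −29 kJ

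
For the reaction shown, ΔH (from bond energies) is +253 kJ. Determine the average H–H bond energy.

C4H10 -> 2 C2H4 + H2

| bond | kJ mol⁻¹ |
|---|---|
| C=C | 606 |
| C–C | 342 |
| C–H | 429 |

Let D be the H–H bond energy.
Σ(broken) = 3×342 + 10×429 = 5316
Σ(formed) = 8×429 + 2×606 + 1×D = 4644 + D
ΔH = Σ(broken) − Σ(formed) = (5316) − (4644 + D) = +672 − D
Setting this equal to +253 kJ gives D = 419 kJ/mol.

D(H–H) ≈ 419 kJ/mol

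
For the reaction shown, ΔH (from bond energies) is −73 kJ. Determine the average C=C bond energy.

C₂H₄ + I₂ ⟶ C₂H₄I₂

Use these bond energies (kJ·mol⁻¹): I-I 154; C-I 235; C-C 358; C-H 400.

Let D be the C=C bond energy.
Σ(broken) = 4×400 + 1×D + 1×154 = 1754 + D
Σ(formed) = 1×358 + 4×400 + 2×235 = 2428
ΔH = Σ(broken) − Σ(formed) = (1754 + D) − (2428) = −674 + D
Setting this equal to −73 kJ gives D = 601 kJ/mol.

D(C=C) ≈ 601 kJ/mol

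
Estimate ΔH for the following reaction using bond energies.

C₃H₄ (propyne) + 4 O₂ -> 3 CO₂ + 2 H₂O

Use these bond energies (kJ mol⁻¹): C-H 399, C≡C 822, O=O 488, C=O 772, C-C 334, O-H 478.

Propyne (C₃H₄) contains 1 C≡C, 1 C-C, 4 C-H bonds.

ΔH ≈ −1840 kJ

Bonds broken (reactants):
  C≡C: 1 × 822 = 822
  C-C: 1 × 334 = 334
  C-H: 4 × 399 = 1596
  O=O: 4 × 488 = 1952
  Σ(broken) = 4704 kJ
Bonds formed (products):
  C=O: 6 × 772 = 4632
  O-H: 4 × 478 = 1912
  Σ(formed) = 6544 kJ
ΔH = Σ(broken) − Σ(formed) = 4704 − 6544 = −1840 kJ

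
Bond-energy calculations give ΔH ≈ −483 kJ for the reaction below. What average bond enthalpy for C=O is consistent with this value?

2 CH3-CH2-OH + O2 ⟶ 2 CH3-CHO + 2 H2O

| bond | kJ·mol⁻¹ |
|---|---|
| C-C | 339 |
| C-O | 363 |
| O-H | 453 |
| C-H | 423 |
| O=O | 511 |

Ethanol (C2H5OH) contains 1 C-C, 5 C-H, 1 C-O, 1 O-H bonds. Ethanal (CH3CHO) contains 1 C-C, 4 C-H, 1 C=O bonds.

D(C=O) ≈ 830 kJ/mol

Let D be the C=O bond energy.
Σ(broken) = 2×339 + 10×423 + 2×363 + 2×453 + 1×511 = 7051
Σ(formed) = 2×339 + 8×423 + 2×D + 4×453 = 5874 + 2D
ΔH = Σ(broken) − Σ(formed) = (7051) − (5874 + 2D) = +1177 − 2D
Setting this equal to −483 kJ gives 2D = 1660, so D = 830 kJ/mol.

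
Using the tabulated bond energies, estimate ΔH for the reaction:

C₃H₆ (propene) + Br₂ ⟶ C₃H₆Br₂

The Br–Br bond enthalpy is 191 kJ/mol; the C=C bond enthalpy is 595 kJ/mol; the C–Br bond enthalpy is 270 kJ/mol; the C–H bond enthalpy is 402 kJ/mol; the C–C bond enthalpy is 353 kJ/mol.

ΔH ≈ −107 kJ

Bonds broken (reactants):
  Br–Br: 1 × 191 = 191
  C–C: 1 × 353 = 353
  C–H: 6 × 402 = 2412
  C=C: 1 × 595 = 595
  Σ(broken) = 3551 kJ
Bonds formed (products):
  C–Br: 2 × 270 = 540
  C–C: 2 × 353 = 706
  C–H: 6 × 402 = 2412
  Σ(formed) = 3658 kJ
ΔH = Σ(broken) − Σ(formed) = 3551 − 3658 = −107 kJ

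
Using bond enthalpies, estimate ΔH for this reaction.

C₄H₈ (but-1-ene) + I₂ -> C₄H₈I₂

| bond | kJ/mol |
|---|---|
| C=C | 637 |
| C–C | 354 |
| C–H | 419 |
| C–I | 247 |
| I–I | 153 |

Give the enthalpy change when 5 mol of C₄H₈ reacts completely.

Bonds broken (reactants):
  C–C: 2 × 354 = 708
  C–H: 8 × 419 = 3352
  C=C: 1 × 637 = 637
  I–I: 1 × 153 = 153
  Σ(broken) = 4850 kJ
Bonds formed (products):
  C–C: 3 × 354 = 1062
  C–H: 8 × 419 = 3352
  C–I: 2 × 247 = 494
  Σ(formed) = 4908 kJ
ΔH = Σ(broken) − Σ(formed) = 4850 − 4908 = −58 kJ
For 5× the reaction as written: 5 × (−58) = −290 kJ

ΔH = −290 kJ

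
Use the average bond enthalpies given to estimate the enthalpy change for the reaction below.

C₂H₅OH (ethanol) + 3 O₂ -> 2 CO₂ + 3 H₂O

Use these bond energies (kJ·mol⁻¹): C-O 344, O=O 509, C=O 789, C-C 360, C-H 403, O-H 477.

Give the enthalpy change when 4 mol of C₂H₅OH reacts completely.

ΔH = −5180 kJ

Bonds broken (reactants):
  C-C: 1 × 360 = 360
  C-H: 5 × 403 = 2015
  C-O: 1 × 344 = 344
  O-H: 1 × 477 = 477
  O=O: 3 × 509 = 1527
  Σ(broken) = 4723 kJ
Bonds formed (products):
  C=O: 4 × 789 = 3156
  O-H: 6 × 477 = 2862
  Σ(formed) = 6018 kJ
ΔH = Σ(broken) − Σ(formed) = 4723 − 6018 = −1295 kJ
For 4× the reaction as written: 4 × (−1295) = −5180 kJ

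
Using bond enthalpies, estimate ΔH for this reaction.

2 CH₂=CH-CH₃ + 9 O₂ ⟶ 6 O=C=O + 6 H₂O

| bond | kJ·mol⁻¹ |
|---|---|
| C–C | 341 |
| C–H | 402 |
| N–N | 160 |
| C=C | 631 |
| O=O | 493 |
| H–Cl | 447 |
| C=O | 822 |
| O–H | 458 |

ΔH ≈ −4155 kJ

Bonds broken (reactants):
  C–C: 2 × 341 = 682
  C–H: 12 × 402 = 4824
  C=C: 2 × 631 = 1262
  O=O: 9 × 493 = 4437
  Σ(broken) = 11205 kJ
Bonds formed (products):
  C=O: 12 × 822 = 9864
  O–H: 12 × 458 = 5496
  Σ(formed) = 15360 kJ
ΔH = Σ(broken) − Σ(formed) = 11205 − 15360 = −4155 kJ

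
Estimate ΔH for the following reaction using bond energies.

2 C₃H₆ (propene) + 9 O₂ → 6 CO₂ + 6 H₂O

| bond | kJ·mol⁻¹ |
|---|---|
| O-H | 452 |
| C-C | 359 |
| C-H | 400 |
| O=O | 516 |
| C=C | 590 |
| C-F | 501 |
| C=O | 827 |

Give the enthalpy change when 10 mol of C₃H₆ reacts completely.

Bonds broken (reactants):
  C-C: 2 × 359 = 718
  C-H: 12 × 400 = 4800
  C=C: 2 × 590 = 1180
  O=O: 9 × 516 = 4644
  Σ(broken) = 11342 kJ
Bonds formed (products):
  C=O: 12 × 827 = 9924
  O-H: 12 × 452 = 5424
  Σ(formed) = 15348 kJ
ΔH = Σ(broken) − Σ(formed) = 11342 − 15348 = −4006 kJ
For 5× the reaction as written: 5 × (−4006) = −20030 kJ

ΔH = −20030 kJ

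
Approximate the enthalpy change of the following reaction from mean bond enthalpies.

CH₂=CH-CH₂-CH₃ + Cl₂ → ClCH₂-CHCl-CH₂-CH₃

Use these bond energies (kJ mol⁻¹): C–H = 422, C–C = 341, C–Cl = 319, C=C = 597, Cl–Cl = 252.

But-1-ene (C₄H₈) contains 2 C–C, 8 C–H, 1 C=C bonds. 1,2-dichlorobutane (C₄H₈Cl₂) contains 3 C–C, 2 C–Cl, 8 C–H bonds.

ΔH ≈ −130 kJ

Bonds broken (reactants):
  C–C: 2 × 341 = 682
  C–H: 8 × 422 = 3376
  C=C: 1 × 597 = 597
  Cl–Cl: 1 × 252 = 252
  Σ(broken) = 4907 kJ
Bonds formed (products):
  C–C: 3 × 341 = 1023
  C–Cl: 2 × 319 = 638
  C–H: 8 × 422 = 3376
  Σ(formed) = 5037 kJ
ΔH = Σ(broken) − Σ(formed) = 4907 − 5037 = −130 kJ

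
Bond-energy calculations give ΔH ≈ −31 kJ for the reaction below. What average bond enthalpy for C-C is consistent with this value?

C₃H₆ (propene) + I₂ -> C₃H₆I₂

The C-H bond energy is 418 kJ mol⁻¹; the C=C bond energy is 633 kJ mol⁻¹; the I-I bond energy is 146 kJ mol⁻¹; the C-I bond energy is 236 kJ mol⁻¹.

Let D be the C-C bond energy.
Σ(broken) = 1×D + 6×418 + 1×633 + 1×146 = 3287 + D
Σ(formed) = 2×D + 6×418 + 2×236 = 2980 + 2D
ΔH = Σ(broken) − Σ(formed) = (3287 + D) − (2980 + 2D) = +307 − D
Setting this equal to −31 kJ gives D = 338 kJ/mol.

D(C-C) ≈ 338 kJ/mol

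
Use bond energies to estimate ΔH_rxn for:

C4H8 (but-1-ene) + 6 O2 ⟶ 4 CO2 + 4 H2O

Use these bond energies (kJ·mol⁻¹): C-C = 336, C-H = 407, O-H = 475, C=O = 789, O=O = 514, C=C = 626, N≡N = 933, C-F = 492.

ΔH ≈ −2474 kJ

Bonds broken (reactants):
  C-C: 2 × 336 = 672
  C-H: 8 × 407 = 3256
  C=C: 1 × 626 = 626
  O=O: 6 × 514 = 3084
  Σ(broken) = 7638 kJ
Bonds formed (products):
  C=O: 8 × 789 = 6312
  O-H: 8 × 475 = 3800
  Σ(formed) = 10112 kJ
ΔH = Σ(broken) − Σ(formed) = 7638 − 10112 = −2474 kJ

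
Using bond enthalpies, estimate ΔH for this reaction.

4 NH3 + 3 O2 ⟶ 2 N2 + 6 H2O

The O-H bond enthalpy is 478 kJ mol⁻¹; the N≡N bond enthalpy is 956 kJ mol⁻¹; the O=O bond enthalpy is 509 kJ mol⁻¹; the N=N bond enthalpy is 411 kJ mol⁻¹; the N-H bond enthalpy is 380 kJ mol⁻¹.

ΔH ≈ −1561 kJ

Bonds broken (reactants):
  N-H: 12 × 380 = 4560
  O=O: 3 × 509 = 1527
  Σ(broken) = 6087 kJ
Bonds formed (products):
  N≡N: 2 × 956 = 1912
  O-H: 12 × 478 = 5736
  Σ(formed) = 7648 kJ
ΔH = Σ(broken) − Σ(formed) = 6087 − 7648 = −1561 kJ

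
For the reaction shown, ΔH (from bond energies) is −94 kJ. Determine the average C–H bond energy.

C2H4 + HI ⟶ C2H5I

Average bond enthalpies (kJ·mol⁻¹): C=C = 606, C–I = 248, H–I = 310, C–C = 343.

Let D be the C–H bond energy.
Σ(broken) = 4×D + 1×606 + 1×310 = 916 + 4D
Σ(formed) = 1×343 + 5×D + 1×248 = 591 + 5D
ΔH = Σ(broken) − Σ(formed) = (916 + 4D) − (591 + 5D) = +325 − D
Setting this equal to −94 kJ gives D = 419 kJ/mol.

D(C–H) ≈ 419 kJ/mol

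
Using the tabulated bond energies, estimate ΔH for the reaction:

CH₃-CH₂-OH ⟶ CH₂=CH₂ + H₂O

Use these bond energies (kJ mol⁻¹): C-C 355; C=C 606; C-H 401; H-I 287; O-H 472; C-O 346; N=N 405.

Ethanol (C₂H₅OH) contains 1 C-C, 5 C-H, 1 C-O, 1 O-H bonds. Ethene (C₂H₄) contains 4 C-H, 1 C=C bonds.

ΔH ≈ +24 kJ

Bonds broken (reactants):
  C-C: 1 × 355 = 355
  C-H: 5 × 401 = 2005
  C-O: 1 × 346 = 346
  O-H: 1 × 472 = 472
  Σ(broken) = 3178 kJ
Bonds formed (products):
  C-H: 4 × 401 = 1604
  C=C: 1 × 606 = 606
  O-H: 2 × 472 = 944
  Σ(formed) = 3154 kJ
ΔH = Σ(broken) − Σ(formed) = 3178 − 3154 = +24 kJ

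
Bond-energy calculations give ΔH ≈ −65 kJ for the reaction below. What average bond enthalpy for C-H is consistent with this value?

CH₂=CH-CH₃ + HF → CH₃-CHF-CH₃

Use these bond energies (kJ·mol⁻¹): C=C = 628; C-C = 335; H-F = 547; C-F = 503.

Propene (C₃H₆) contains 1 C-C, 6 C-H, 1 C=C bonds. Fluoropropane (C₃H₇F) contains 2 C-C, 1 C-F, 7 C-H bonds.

D(C-H) ≈ 402 kJ/mol

Let D be the C-H bond energy.
Σ(broken) = 1×335 + 6×D + 1×628 + 1×547 = 1510 + 6D
Σ(formed) = 2×335 + 1×503 + 7×D = 1173 + 7D
ΔH = Σ(broken) − Σ(formed) = (1510 + 6D) − (1173 + 7D) = +337 − D
Setting this equal to −65 kJ gives D = 402 kJ/mol.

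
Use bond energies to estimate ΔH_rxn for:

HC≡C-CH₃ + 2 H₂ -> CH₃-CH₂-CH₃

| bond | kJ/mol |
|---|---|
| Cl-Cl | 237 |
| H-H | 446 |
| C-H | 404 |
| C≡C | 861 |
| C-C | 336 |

Bonds broken (reactants):
  C≡C: 1 × 861 = 861
  C-C: 1 × 336 = 336
  C-H: 4 × 404 = 1616
  H-H: 2 × 446 = 892
  Σ(broken) = 3705 kJ
Bonds formed (products):
  C-C: 2 × 336 = 672
  C-H: 8 × 404 = 3232
  Σ(formed) = 3904 kJ
ΔH = Σ(broken) − Σ(formed) = 3705 − 3904 = −199 kJ

ΔH ≈ −199 kJ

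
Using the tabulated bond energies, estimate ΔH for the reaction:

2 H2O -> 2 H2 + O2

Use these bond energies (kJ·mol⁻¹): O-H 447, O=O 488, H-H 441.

ΔH ≈ +418 kJ

Bonds broken (reactants):
  O-H: 4 × 447 = 1788
  Σ(broken) = 1788 kJ
Bonds formed (products):
  H-H: 2 × 441 = 882
  O=O: 1 × 488 = 488
  Σ(formed) = 1370 kJ
ΔH = Σ(broken) − Σ(formed) = 1788 − 1370 = +418 kJ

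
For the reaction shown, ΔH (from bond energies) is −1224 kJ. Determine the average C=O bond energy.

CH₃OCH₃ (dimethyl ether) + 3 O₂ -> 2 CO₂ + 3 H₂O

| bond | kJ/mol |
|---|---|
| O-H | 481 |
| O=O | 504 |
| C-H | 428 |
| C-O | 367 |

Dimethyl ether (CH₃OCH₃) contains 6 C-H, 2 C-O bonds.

Let D be the C=O bond energy.
Σ(broken) = 6×428 + 2×367 + 3×504 = 4814
Σ(formed) = 4×D + 6×481 = 2886 + 4D
ΔH = Σ(broken) − Σ(formed) = (4814) − (2886 + 4D) = +1928 − 4D
Setting this equal to −1224 kJ gives 4D = 3152, so D = 788 kJ/mol.

D(C=O) ≈ 788 kJ/mol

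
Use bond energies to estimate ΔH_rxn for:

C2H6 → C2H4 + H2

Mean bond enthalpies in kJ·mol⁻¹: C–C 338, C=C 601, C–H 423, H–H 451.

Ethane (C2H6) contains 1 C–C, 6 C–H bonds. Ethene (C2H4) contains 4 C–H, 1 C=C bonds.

ΔH ≈ +132 kJ

Bonds broken (reactants):
  C–C: 1 × 338 = 338
  C–H: 6 × 423 = 2538
  Σ(broken) = 2876 kJ
Bonds formed (products):
  C–H: 4 × 423 = 1692
  C=C: 1 × 601 = 601
  H–H: 1 × 451 = 451
  Σ(formed) = 2744 kJ
ΔH = Σ(broken) − Σ(formed) = 2876 − 2744 = +132 kJ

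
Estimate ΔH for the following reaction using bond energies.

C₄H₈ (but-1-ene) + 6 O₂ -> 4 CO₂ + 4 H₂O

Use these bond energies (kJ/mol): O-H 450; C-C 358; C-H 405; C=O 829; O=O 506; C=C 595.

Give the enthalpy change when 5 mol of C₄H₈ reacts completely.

Bonds broken (reactants):
  C-C: 2 × 358 = 716
  C-H: 8 × 405 = 3240
  C=C: 1 × 595 = 595
  O=O: 6 × 506 = 3036
  Σ(broken) = 7587 kJ
Bonds formed (products):
  C=O: 8 × 829 = 6632
  O-H: 8 × 450 = 3600
  Σ(formed) = 10232 kJ
ΔH = Σ(broken) − Σ(formed) = 7587 − 10232 = −2645 kJ
For 5× the reaction as written: 5 × (−2645) = −13225 kJ

ΔH = −13225 kJ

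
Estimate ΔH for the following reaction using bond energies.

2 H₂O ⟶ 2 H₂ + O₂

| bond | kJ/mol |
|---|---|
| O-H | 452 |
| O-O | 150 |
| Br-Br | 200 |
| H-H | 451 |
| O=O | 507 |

Bonds broken (reactants):
  O-H: 4 × 452 = 1808
  Σ(broken) = 1808 kJ
Bonds formed (products):
  H-H: 2 × 451 = 902
  O=O: 1 × 507 = 507
  Σ(formed) = 1409 kJ
ΔH = Σ(broken) − Σ(formed) = 1808 − 1409 = +399 kJ

ΔH ≈ +399 kJ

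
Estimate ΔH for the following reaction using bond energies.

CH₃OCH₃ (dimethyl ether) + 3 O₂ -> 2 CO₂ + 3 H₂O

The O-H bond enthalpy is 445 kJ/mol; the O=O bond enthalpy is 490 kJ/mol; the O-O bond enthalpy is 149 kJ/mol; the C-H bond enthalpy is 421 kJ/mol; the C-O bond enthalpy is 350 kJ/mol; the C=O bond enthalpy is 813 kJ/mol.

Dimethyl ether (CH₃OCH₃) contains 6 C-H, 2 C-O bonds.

Bonds broken (reactants):
  C-H: 6 × 421 = 2526
  C-O: 2 × 350 = 700
  O=O: 3 × 490 = 1470
  Σ(broken) = 4696 kJ
Bonds formed (products):
  C=O: 4 × 813 = 3252
  O-H: 6 × 445 = 2670
  Σ(formed) = 5922 kJ
ΔH = Σ(broken) − Σ(formed) = 4696 − 5922 = −1226 kJ

ΔH ≈ −1226 kJ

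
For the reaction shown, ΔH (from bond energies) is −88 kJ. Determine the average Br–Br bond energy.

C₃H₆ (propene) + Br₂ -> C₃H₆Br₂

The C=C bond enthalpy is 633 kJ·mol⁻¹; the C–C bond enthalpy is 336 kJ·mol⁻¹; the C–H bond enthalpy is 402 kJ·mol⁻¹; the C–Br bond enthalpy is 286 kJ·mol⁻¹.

Let D be the Br–Br bond energy.
Σ(broken) = 1×D + 1×336 + 6×402 + 1×633 = 3381 + D
Σ(formed) = 2×286 + 2×336 + 6×402 = 3656
ΔH = Σ(broken) − Σ(formed) = (3381 + D) − (3656) = −275 + D
Setting this equal to −88 kJ gives D = 187 kJ/mol.

D(Br–Br) ≈ 187 kJ/mol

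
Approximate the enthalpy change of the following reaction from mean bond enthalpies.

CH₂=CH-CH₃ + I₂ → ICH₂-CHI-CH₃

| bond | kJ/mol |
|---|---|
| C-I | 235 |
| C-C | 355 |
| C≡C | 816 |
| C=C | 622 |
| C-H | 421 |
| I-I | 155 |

Bonds broken (reactants):
  C-C: 1 × 355 = 355
  C-H: 6 × 421 = 2526
  C=C: 1 × 622 = 622
  I-I: 1 × 155 = 155
  Σ(broken) = 3658 kJ
Bonds formed (products):
  C-C: 2 × 355 = 710
  C-H: 6 × 421 = 2526
  C-I: 2 × 235 = 470
  Σ(formed) = 3706 kJ
ΔH = Σ(broken) − Σ(formed) = 3658 − 3706 = −48 kJ

ΔH ≈ −48 kJ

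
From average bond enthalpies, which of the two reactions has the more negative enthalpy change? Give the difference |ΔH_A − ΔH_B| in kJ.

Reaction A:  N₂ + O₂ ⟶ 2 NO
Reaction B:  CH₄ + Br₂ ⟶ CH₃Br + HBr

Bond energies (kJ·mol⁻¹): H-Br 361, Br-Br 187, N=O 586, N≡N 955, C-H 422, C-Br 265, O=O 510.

Reaction B, by 310 kJ

Reaction A:
  Bonds broken (reactants):
    N≡N: 1 × 955 = 955
    O=O: 1 × 510 = 510
    Σ(broken) = 1465 kJ
  Bonds formed (products):
    N=O: 2 × 586 = 1172
    Σ(formed) = 1172 kJ
  ΔH_A = 1465 − 1172 = +293 kJ
Reaction B:
  Bonds broken (reactants):
    Br-Br: 1 × 187 = 187
    C-H: 4 × 422 = 1688
    Σ(broken) = 1875 kJ
  Bonds formed (products):
    C-Br: 1 × 265 = 265
    C-H: 3 × 422 = 1266
    H-Br: 1 × 361 = 361
    Σ(formed) = 1892 kJ
  ΔH_B = 1875 − 1892 = −17 kJ
ΔH_A − ΔH_B = +310 kJ, so reaction B has the more negative ΔH; |ΔH_A − ΔH_B| = 310 kJ.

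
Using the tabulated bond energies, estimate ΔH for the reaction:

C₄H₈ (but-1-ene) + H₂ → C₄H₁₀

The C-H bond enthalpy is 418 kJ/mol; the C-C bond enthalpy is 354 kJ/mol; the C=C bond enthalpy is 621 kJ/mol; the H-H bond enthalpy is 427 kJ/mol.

ΔH ≈ −142 kJ

Bonds broken (reactants):
  C-C: 2 × 354 = 708
  C-H: 8 × 418 = 3344
  C=C: 1 × 621 = 621
  H-H: 1 × 427 = 427
  Σ(broken) = 5100 kJ
Bonds formed (products):
  C-C: 3 × 354 = 1062
  C-H: 10 × 418 = 4180
  Σ(formed) = 5242 kJ
ΔH = Σ(broken) − Σ(formed) = 5100 − 5242 = −142 kJ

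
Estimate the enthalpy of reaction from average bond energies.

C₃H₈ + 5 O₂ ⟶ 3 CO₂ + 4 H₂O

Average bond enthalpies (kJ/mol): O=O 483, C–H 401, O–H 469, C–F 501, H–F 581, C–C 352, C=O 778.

ΔH ≈ −2093 kJ

Bonds broken (reactants):
  C–C: 2 × 352 = 704
  C–H: 8 × 401 = 3208
  O=O: 5 × 483 = 2415
  Σ(broken) = 6327 kJ
Bonds formed (products):
  C=O: 6 × 778 = 4668
  O–H: 8 × 469 = 3752
  Σ(formed) = 8420 kJ
ΔH = Σ(broken) − Σ(formed) = 6327 − 8420 = −2093 kJ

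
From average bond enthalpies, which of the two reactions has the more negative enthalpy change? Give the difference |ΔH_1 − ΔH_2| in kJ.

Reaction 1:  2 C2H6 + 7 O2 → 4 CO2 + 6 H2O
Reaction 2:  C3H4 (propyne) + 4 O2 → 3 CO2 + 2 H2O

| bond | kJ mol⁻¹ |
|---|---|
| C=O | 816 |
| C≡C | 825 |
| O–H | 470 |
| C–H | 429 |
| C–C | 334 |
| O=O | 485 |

Reaction 1, by 996 kJ

Reaction 1:
  Bonds broken (reactants):
    C–C: 2 × 334 = 668
    C–H: 12 × 429 = 5148
    O=O: 7 × 485 = 3395
    Σ(broken) = 9211 kJ
  Bonds formed (products):
    C=O: 8 × 816 = 6528
    O–H: 12 × 470 = 5640
    Σ(formed) = 12168 kJ
  ΔH_1 = 9211 − 12168 = −2957 kJ
Reaction 2:
  Bonds broken (reactants):
    C≡C: 1 × 825 = 825
    C–C: 1 × 334 = 334
    C–H: 4 × 429 = 1716
    O=O: 4 × 485 = 1940
    Σ(broken) = 4815 kJ
  Bonds formed (products):
    C=O: 6 × 816 = 4896
    O–H: 4 × 470 = 1880
    Σ(formed) = 6776 kJ
  ΔH_2 = 4815 − 6776 = −1961 kJ
ΔH_1 − ΔH_2 = −996 kJ, so reaction 1 has the more negative ΔH; |ΔH_1 − ΔH_2| = 996 kJ.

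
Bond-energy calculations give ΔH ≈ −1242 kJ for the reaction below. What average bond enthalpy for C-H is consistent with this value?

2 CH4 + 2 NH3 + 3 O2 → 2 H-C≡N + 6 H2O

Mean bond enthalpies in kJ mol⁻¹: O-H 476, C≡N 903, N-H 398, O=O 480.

D(C-H) ≈ 408 kJ/mol

Let D be the C-H bond energy.
Σ(broken) = 8×D + 6×398 + 3×480 = 3828 + 8D
Σ(formed) = 2×903 + 2×D + 12×476 = 7518 + 2D
ΔH = Σ(broken) − Σ(formed) = (3828 + 8D) − (7518 + 2D) = −3690 + 6D
Setting this equal to −1242 kJ gives 6D = 2448, so D = 408 kJ/mol.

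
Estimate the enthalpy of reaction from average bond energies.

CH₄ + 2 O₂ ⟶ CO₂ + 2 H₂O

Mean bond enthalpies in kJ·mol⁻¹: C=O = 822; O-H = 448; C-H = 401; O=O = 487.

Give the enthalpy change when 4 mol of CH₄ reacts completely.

Bonds broken (reactants):
  C-H: 4 × 401 = 1604
  O=O: 2 × 487 = 974
  Σ(broken) = 2578 kJ
Bonds formed (products):
  C=O: 2 × 822 = 1644
  O-H: 4 × 448 = 1792
  Σ(formed) = 3436 kJ
ΔH = Σ(broken) − Σ(formed) = 2578 − 3436 = −858 kJ
For 4× the reaction as written: 4 × (−858) = −3432 kJ

ΔH = −3432 kJ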